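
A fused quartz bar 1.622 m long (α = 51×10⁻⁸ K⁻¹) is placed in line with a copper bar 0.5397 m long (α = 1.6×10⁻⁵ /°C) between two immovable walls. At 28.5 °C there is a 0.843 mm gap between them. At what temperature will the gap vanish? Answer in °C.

T = 118 °C

α₁L₁ = 8.2722×10⁻⁷ m/K, α₂L₂ = 8.6352×10⁻⁶ m/K → total 9.46242×10⁻⁶ m/K
ΔT = g/(α₁L₁+α₂L₂) = 8.43×10⁻⁴ / 9.46242×10⁻⁶ = 89.09 K
T = 28.5 + 89.09 = 117.59 °C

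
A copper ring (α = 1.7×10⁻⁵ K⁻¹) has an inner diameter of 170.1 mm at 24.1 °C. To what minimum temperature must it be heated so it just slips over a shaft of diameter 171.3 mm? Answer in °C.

T = 439 °C

Required Δd = 171.3 − 170.1 = 1.2 mm
Δd = αd₀ΔT ⇒ ΔT = Δd/(αd₀) = 1.2 / (1.7×10⁻⁵ × 170.1) = 414.98 K
T_min = 24.1 + 414.98 = 439.08 °C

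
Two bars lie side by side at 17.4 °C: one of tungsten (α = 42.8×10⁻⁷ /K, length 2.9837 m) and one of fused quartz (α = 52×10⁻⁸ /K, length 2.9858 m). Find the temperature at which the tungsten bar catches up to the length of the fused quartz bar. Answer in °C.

L₁(1 + α₁ΔT) = L₂(1 + α₂ΔT) ⇒ ΔT = (L₂ − L₁)/(α₁L₁ − α₂L₂)
L₂ − L₁ = 2.9858 − 2.9837 = 2.10×10⁻³ m
α₁L₁ − α₂L₂ = 42.8×10⁻⁷×2.9837 − 52×10⁻⁸×2.9858 = 1.121762×10⁻⁵ m/K
ΔT = 2.10×10⁻³ / 1.121762×10⁻⁵ = 187.205 K
T = 17.4 + 187.205 = 204.605 °C

T = 204.6 °C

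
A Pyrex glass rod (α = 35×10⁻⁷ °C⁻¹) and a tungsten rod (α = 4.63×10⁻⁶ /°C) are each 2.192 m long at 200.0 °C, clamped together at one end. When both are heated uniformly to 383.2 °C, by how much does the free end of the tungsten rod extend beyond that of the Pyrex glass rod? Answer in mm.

0.454 mm

ΔT = 183.2 K
Pyrex glass: ΔL = 35×10⁻⁷ × 2.192 m × 183.2 = 1.4055×10⁻³ m = 1.4055 mm
tungsten: ΔL = 4.63×10⁻⁶ × 2.192 m × 183.2 = 1.8593×10⁻³ m = 1.8593 mm
difference = 1.8593 − 1.4055 = 0.4538 mm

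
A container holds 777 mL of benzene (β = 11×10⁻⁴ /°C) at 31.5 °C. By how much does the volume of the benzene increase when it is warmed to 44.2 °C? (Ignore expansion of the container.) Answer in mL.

|ΔT| = |44.2 − 31.5| = 12.7 K
ΔV = βV₀ΔT = (11×10⁻⁴)(777)(12.7) = 10.9 mL

ΔV = 10.9 mL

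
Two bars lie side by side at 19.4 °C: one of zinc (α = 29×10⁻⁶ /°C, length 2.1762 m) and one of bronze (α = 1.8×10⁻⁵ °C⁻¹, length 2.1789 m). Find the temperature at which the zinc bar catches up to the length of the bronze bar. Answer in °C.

T = 132.4 °C

L₁(1 + α₁ΔT) = L₂(1 + α₂ΔT) ⇒ ΔT = (L₂ − L₁)/(α₁L₁ − α₂L₂)
L₂ − L₁ = 2.1789 − 2.1762 = 2.70×10⁻³ m
α₁L₁ − α₂L₂ = 29×10⁻⁶×2.1762 − 1.8×10⁻⁵×2.1789 = 2.38896×10⁻⁵ m/K
ΔT = 2.70×10⁻³ / 2.38896×10⁻⁵ = 113.020 K
T = 19.4 + 113.020 = 132.420 °C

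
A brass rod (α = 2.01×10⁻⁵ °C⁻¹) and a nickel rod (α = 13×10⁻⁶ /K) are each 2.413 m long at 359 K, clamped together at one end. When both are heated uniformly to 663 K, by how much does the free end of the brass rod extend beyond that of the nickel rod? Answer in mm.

ΔT = 304 K
brass: ΔL = 2.01×10⁻⁵ × 2.413 m × 304 = 1.4744×10⁻² m = 14.744 mm
nickel: ΔL = 13×10⁻⁶ × 2.413 m × 304 = 9.5362×10⁻³ m = 9.5362 mm
difference = 14.744 − 9.5362 = 5.2078 mm

5.21 mm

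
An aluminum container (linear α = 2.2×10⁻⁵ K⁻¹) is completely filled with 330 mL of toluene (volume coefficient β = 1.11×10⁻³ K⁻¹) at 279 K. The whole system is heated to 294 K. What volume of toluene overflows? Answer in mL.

5.17 mL

The container also expands: β_container ≈ 3α = 6.6×10⁻⁵ /K
Net overflow = V₀(β_liq − 3α_cont)ΔT
β − 3α = 1.11×10⁻³ − 6.6×10⁻⁵ = 1.044×10⁻³ /K; ΔT = 15 K
ΔV = 330 × 1.044×10⁻³ × 15 = 5.17 mL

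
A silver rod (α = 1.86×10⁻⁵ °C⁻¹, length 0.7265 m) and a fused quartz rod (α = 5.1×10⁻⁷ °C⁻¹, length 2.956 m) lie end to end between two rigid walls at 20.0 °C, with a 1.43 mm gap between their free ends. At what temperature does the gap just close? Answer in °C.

T = 115 °C

α₁L₁ = 1.35129×10⁻⁵ m/K, α₂L₂ = 1.50756×10⁻⁶ m/K → total 1.502046×10⁻⁵ m/K
ΔT = g/(α₁L₁+α₂L₂) = 1.43×10⁻³ / 1.502046×10⁻⁵ = 95.20 K
T = 20.0 + 95.20 = 115.20 °C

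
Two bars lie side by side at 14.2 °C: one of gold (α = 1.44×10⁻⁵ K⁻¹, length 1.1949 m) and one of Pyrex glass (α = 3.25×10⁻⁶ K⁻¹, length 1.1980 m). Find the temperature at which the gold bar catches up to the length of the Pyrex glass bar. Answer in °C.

Equal length when α₁L₁ΔT − α₂L₂ΔT = L₂ − L₁ = 3.10×10⁻³ m
α₁L₁ = 1.720656×10⁻⁵, α₂L₂ = 3.8935×10⁻⁶ → Δ(αL) = 1.331306×10⁻⁵ m/K
ΔT = 3.10×10⁻³ / 1.331306×10⁻⁵ = 232.854 K, so T = 14.2 + 232.854 = 247.054 °C

T = 247.1 °C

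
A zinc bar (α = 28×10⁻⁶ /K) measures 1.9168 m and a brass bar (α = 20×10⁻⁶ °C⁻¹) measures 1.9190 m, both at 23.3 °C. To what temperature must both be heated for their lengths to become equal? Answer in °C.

T = 167.2 °C

L₁(1 + α₁ΔT) = L₂(1 + α₂ΔT) ⇒ ΔT = (L₂ − L₁)/(α₁L₁ − α₂L₂)
L₂ − L₁ = 1.9190 − 1.9168 = 2.20×10⁻³ m
α₁L₁ − α₂L₂ = 28×10⁻⁶×1.9168 − 20×10⁻⁶×1.9190 = 1.52904×10⁻⁵ m/K
ΔT = 2.20×10⁻³ / 1.52904×10⁻⁵ = 143.881 K
T = 23.3 + 143.881 = 167.181 °C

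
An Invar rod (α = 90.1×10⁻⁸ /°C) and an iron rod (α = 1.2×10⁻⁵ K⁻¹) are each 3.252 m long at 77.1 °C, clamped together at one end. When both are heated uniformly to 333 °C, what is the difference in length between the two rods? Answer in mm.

9.24 mm

ΔT = 255.9 K
Invar: ΔL = 90.1×10⁻⁸ × 3.252 m × 255.9 = 7.4980×10⁻⁴ m = 0.74980 mm
iron: ΔL = 1.2×10⁻⁵ × 3.252 m × 255.9 = 9.9862×10⁻³ m = 9.9862 mm
difference = 9.9862 − 0.74980 = 9.2364 mm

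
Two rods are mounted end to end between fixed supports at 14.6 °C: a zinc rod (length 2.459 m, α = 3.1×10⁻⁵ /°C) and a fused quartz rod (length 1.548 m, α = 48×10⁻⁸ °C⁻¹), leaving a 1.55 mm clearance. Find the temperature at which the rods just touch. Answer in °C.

T = 34.7 °C

Gap closes when ΔL₁ + ΔL₂ = 1.55 mm = 1.55×10⁻³ m
(α₁L₁ + α₂L₂)ΔT = g
α₁L₁ + α₂L₂ = 3.1×10⁻⁵×2.459 + 48×10⁻⁸×1.548 = 7.697204×10⁻⁵ m/K
ΔT = 1.55×10⁻³ / 7.697204×10⁻⁵ = 20.137 K
T = 14.6 + 20.137 = 34.737 °C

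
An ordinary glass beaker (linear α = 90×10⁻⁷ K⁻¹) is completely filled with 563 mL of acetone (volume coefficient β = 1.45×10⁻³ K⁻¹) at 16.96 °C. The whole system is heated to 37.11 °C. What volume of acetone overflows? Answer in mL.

16.1 mL

The beaker also expands: β_container ≈ 3α = 2.7×10⁻⁵ /K
Net overflow = V₀(β_liq − 3α_cont)ΔT
β − 3α = 1.45×10⁻³ − 2.7×10⁻⁵ = 1.423×10⁻³ /K; ΔT = 20.15 K
ΔV = 563 × 1.423×10⁻³ × 20.15 = 16.1 mL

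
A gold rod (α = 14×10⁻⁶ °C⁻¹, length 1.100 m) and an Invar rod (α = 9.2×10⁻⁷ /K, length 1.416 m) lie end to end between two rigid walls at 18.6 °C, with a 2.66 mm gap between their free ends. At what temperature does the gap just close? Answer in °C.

Gap closes when ΔL₁ + ΔL₂ = 2.66 mm = 2.66×10⁻³ m
(α₁L₁ + α₂L₂)ΔT = g
α₁L₁ + α₂L₂ = 14×10⁻⁶×1.100 + 9.2×10⁻⁷×1.416 = 1.670272×10⁻⁵ m/K
ΔT = 2.66×10⁻³ / 1.670272×10⁻⁵ = 159.26 K
T = 18.6 + 159.26 = 177.86 °C

T = 178 °C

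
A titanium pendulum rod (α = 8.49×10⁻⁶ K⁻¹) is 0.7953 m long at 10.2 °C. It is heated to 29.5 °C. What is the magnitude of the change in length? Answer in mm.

|ΔT| = |29.5 − 10.2| = 19.3 K
ΔL = αL₀ΔT = (8.49×10⁻⁶)(0.7953)(19.3) = 1.30×10⁻⁴ m

ΔL = 0.130 mm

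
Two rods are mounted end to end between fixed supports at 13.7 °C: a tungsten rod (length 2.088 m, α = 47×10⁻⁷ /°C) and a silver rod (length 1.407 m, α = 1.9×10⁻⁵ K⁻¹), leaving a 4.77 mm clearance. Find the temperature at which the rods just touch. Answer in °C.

T = 144 °C

Gap closes when ΔL₁ + ΔL₂ = 4.77 mm = 4.77×10⁻³ m
(α₁L₁ + α₂L₂)ΔT = g
α₁L₁ + α₂L₂ = 47×10⁻⁷×2.088 + 1.9×10⁻⁵×1.407 = 3.65466×10⁻⁵ m/K
ΔT = 4.77×10⁻³ / 3.65466×10⁻⁵ = 130.52 K
T = 13.7 + 130.52 = 144.22 °C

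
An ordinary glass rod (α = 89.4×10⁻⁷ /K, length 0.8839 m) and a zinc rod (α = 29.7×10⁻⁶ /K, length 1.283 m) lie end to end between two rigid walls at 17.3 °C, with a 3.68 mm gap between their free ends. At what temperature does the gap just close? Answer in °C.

T = 97.3 °C

Gap closes when ΔL₁ + ΔL₂ = 3.68 mm = 3.68×10⁻³ m
(α₁L₁ + α₂L₂)ΔT = g
α₁L₁ + α₂L₂ = 89.4×10⁻⁷×0.8839 + 29.7×10⁻⁶×1.283 = 4.6007166×10⁻⁵ m/K
ΔT = 3.68×10⁻³ / 4.6007166×10⁻⁵ = 79.988 K
T = 17.3 + 79.988 = 97.288 °C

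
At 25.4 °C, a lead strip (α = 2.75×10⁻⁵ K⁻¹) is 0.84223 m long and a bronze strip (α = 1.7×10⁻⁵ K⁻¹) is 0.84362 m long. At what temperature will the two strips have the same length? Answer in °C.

T = 183.0 °C

Equal length when α₁L₁ΔT − α₂L₂ΔT = L₂ − L₁ = 1.39×10⁻³ m
α₁L₁ = 2.3161325×10⁻⁵, α₂L₂ = 1.434154×10⁻⁵ → Δ(αL) = 8.819785×10⁻⁶ m/K
ΔT = 1.39×10⁻³ / 8.819785×10⁻⁶ = 157.600 K, so T = 25.4 + 157.600 = 183.000 °C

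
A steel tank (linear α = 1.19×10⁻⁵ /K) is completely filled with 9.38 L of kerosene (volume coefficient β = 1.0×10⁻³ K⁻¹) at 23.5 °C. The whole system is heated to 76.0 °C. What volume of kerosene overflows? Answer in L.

The tank also expands: β_container ≈ 3α = 3.57×10⁻⁵ /K
Net overflow = V₀(β_liq − 3α_cont)ΔT
β − 3α = 1.00×10⁻³ − 3.57×10⁻⁵ = 9.643×10⁻⁴ /K; ΔT = 52.5 K
ΔV = 9.38 × 9.643×10⁻⁴ × 52.5 = 0.475 L

0.475 L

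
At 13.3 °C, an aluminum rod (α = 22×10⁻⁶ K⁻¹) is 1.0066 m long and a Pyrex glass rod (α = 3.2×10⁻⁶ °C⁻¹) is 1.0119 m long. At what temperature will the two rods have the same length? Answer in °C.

T = 293.6 °C

Equal length when α₁L₁ΔT − α₂L₂ΔT = L₂ − L₁ = 5.30×10⁻³ m
α₁L₁ = 2.21452×10⁻⁵, α₂L₂ = 3.23808×10⁻⁶ → Δ(αL) = 1.890712×10⁻⁵ m/K
ΔT = 5.30×10⁻³ / 1.890712×10⁻⁵ = 280.318 K, so T = 13.3 + 280.318 = 293.618 °C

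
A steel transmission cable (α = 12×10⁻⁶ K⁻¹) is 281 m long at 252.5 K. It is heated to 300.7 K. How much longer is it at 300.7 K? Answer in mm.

|ΔT| = |300.7 − 252.5| = 48.2 K
ΔL = αL₀ΔT = (12×10⁻⁶)(281)(48.2) = 1.63×10⁻¹ m

ΔL = 163 mm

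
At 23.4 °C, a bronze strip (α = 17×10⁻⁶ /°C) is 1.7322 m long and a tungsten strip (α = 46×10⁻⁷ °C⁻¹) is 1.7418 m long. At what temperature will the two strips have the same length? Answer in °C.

T = 471.3 °C

L₁(1 + α₁ΔT) = L₂(1 + α₂ΔT) ⇒ ΔT = (L₂ − L₁)/(α₁L₁ − α₂L₂)
L₂ − L₁ = 1.7418 − 1.7322 = 9.60×10⁻³ m
α₁L₁ − α₂L₂ = 17×10⁻⁶×1.7322 − 46×10⁻⁷×1.7418 = 2.143512×10⁻⁵ m/K
ΔT = 9.60×10⁻³ / 2.143512×10⁻⁵ = 447.863 K
T = 23.4 + 447.863 = 471.263 °C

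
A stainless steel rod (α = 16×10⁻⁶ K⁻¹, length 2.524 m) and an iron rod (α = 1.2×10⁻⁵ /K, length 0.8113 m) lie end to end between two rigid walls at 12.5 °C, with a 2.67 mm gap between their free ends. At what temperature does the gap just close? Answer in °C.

T = 65.8 °C

Gap closes when ΔL₁ + ΔL₂ = 2.67 mm = 2.67×10⁻³ m
(α₁L₁ + α₂L₂)ΔT = g
α₁L₁ + α₂L₂ = 16×10⁻⁶×2.524 + 1.2×10⁻⁵×0.8113 = 5.01196×10⁻⁵ m/K
ΔT = 2.67×10⁻³ / 5.01196×10⁻⁵ = 53.273 K
T = 12.5 + 53.273 = 65.773 °C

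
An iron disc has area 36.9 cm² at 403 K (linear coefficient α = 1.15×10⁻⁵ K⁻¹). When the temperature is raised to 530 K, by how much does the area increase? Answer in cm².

Area coefficient ≈ 2α; |ΔT| = 127 K
ΔA = 2αA₀ΔT = 2(1.15×10⁻⁵)(36.9)(127) = 0.108 cm²

ΔA = 0.108 cm²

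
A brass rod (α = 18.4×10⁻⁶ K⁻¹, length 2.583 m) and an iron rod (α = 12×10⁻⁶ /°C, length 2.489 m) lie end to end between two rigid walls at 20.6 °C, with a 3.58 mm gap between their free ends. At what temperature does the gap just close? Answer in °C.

Gap closes when ΔL₁ + ΔL₂ = 3.58 mm = 3.58×10⁻³ m
(α₁L₁ + α₂L₂)ΔT = g
α₁L₁ + α₂L₂ = 18.4×10⁻⁶×2.583 + 12×10⁻⁶×2.489 = 7.73952×10⁻⁵ m/K
ΔT = 3.58×10⁻³ / 7.73952×10⁻⁵ = 46.256 K
T = 20.6 + 46.256 = 66.856 °C

T = 66.9 °C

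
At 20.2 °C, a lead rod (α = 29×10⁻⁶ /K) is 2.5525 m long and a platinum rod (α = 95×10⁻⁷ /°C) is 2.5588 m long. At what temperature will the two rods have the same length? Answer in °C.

T = 146.9 °C

Equal length when α₁L₁ΔT − α₂L₂ΔT = L₂ − L₁ = 6.30×10⁻³ m
α₁L₁ = 7.40225×10⁻⁵, α₂L₂ = 2.43086×10⁻⁵ → Δ(αL) = 4.97139×10⁻⁵ m/K
ΔT = 6.30×10⁻³ / 4.97139×10⁻⁵ = 126.725 K, so T = 20.2 + 126.725 = 146.925 °C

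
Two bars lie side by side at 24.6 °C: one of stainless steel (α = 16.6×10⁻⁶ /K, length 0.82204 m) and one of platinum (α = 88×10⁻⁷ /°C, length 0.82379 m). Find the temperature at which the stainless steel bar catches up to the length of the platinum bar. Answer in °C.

Equal length when α₁L₁ΔT − α₂L₂ΔT = L₂ − L₁ = 1.75×10⁻³ m
α₁L₁ = 1.3645864×10⁻⁵, α₂L₂ = 7.249352×10⁻⁶ → Δ(αL) = 6.396512×10⁻⁶ m/K
ΔT = 1.75×10⁻³ / 6.396512×10⁻⁶ = 273.587 K, so T = 24.6 + 273.587 = 298.187 °C

T = 298.2 °C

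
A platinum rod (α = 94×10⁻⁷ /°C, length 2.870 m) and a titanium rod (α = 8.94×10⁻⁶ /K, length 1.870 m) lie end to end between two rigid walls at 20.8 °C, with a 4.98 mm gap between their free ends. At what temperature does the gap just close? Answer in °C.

Gap closes when ΔL₁ + ΔL₂ = 4.98 mm = 4.98×10⁻³ m
(α₁L₁ + α₂L₂)ΔT = g
α₁L₁ + α₂L₂ = 94×10⁻⁷×2.870 + 8.94×10⁻⁶×1.870 = 4.36958×10⁻⁵ m/K
ΔT = 4.98×10⁻³ / 4.36958×10⁻⁵ = 113.97 K
T = 20.8 + 113.97 = 134.77 °C

T = 135 °C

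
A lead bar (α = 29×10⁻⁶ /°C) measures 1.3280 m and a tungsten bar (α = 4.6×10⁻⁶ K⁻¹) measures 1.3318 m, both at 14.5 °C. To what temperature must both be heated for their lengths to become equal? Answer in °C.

L₁(1 + α₁ΔT) = L₂(1 + α₂ΔT) ⇒ ΔT = (L₂ − L₁)/(α₁L₁ − α₂L₂)
L₂ − L₁ = 1.3318 − 1.3280 = 3.80×10⁻³ m
α₁L₁ − α₂L₂ = 29×10⁻⁶×1.3280 − 4.6×10⁻⁶×1.3318 = 3.238572×10⁻⁵ m/K
ΔT = 3.80×10⁻³ / 3.238572×10⁻⁵ = 117.336 K
T = 14.5 + 117.336 = 131.836 °C

T = 131.8 °C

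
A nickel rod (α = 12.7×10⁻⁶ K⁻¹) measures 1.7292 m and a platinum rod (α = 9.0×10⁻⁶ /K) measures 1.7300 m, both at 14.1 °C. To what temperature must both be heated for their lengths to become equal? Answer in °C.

T = 139.3 °C

L₁(1 + α₁ΔT) = L₂(1 + α₂ΔT) ⇒ ΔT = (L₂ − L₁)/(α₁L₁ − α₂L₂)
L₂ − L₁ = 1.7300 − 1.7292 = 8.00×10⁻⁴ m
α₁L₁ − α₂L₂ = 12.7×10⁻⁶×1.7292 − 9.0×10⁻⁶×1.7300 = 6.39084×10⁻⁶ m/K
ΔT = 8.00×10⁻⁴ / 6.39084×10⁻⁶ = 125.179 K
T = 14.1 + 125.179 = 139.279 °C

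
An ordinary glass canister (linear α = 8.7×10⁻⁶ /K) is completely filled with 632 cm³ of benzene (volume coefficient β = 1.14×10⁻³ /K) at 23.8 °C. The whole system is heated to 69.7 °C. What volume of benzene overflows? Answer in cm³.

The canister also expands: β_container ≈ 3α = 2.61×10⁻⁵ /K
Net overflow = V₀(β_liq − 3α_cont)ΔT
β − 3α = 1.14×10⁻³ − 2.61×10⁻⁵ = 1.1139×10⁻³ /K; ΔT = 45.9 K
ΔV = 632 × 1.1139×10⁻³ × 45.9 = 32.3 cm³

32.3 cm³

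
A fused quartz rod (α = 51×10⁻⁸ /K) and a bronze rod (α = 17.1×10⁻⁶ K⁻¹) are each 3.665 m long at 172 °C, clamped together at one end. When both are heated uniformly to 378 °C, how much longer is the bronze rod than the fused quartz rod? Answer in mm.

ΔT = 206 K
fused quartz: ΔL = 51×10⁻⁸ × 3.665 m × 206 = 3.8504×10⁻⁴ m = 0.38504 mm
bronze: ΔL = 17.1×10⁻⁶ × 3.665 m × 206 = 1.2910×10⁻² m = 12.910 mm
difference = 12.910 − 0.38504 = 12.52496 mm

12.5 mm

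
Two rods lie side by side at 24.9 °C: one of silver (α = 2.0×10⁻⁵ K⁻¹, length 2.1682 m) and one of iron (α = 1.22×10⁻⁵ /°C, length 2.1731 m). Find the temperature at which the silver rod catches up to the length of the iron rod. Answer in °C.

T = 315.7 °C

Equal length when α₁L₁ΔT − α₂L₂ΔT = L₂ − L₁ = 4.90×10⁻³ m
α₁L₁ = 4.3364×10⁻⁵, α₂L₂ = 2.651182×10⁻⁵ → Δ(αL) = 1.685218×10⁻⁵ m/K
ΔT = 4.90×10⁻³ / 1.685218×10⁻⁵ = 290.764 K, so T = 24.9 + 290.764 = 315.664 °C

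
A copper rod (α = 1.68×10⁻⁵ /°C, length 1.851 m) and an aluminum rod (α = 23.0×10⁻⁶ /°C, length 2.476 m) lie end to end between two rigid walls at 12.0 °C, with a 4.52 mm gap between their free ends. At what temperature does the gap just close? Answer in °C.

T = 63.3 °C

α₁L₁ = 3.10968×10⁻⁵ m/K, α₂L₂ = 5.6948×10⁻⁵ m/K → total 8.80448×10⁻⁵ m/K
ΔT = g/(α₁L₁+α₂L₂) = 4.52×10⁻³ / 8.80448×10⁻⁵ = 51.338 K
T = 12.0 + 51.338 = 63.338 °C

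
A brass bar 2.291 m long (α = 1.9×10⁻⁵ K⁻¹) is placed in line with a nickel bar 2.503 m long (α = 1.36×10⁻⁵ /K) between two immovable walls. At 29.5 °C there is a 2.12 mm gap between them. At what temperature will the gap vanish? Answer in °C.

T = 56.8 °C

Gap closes when ΔL₁ + ΔL₂ = 2.12 mm = 2.12×10⁻³ m
(α₁L₁ + α₂L₂)ΔT = g
α₁L₁ + α₂L₂ = 1.9×10⁻⁵×2.291 + 1.36×10⁻⁵×2.503 = 7.75698×10⁻⁵ m/K
ΔT = 2.12×10⁻³ / 7.75698×10⁻⁵ = 27.330 K
T = 29.5 + 27.330 = 56.830 °C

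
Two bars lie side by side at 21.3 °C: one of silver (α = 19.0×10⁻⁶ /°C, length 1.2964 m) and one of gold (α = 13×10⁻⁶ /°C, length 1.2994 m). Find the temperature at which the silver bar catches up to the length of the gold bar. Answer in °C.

T = 408.9 °C

Equal length when α₁L₁ΔT − α₂L₂ΔT = L₂ − L₁ = 3.00×10⁻³ m
α₁L₁ = 2.46316×10⁻⁵, α₂L₂ = 1.68922×10⁻⁵ → Δ(αL) = 7.7394×10⁻⁶ m/K
ΔT = 3.00×10⁻³ / 7.7394×10⁻⁶ = 387.627 K, so T = 21.3 + 387.627 = 408.927 °C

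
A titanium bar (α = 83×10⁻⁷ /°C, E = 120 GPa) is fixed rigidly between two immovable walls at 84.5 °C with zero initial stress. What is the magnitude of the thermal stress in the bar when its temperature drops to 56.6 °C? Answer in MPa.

σ = 27.8 MPa

Fully constrained: the free strain ε = αΔT is blocked, so σ = Eε = EαΔT.
|ΔT| = 27.9 K
σ = 120×10⁹ × 83×10⁻⁷ × 27.9 = 2.78×10⁷ Pa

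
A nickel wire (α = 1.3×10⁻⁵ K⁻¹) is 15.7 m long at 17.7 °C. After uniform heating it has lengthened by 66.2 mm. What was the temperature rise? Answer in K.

ΔL = αL₀ΔT ⇒ ΔT = ΔL / (αL₀)
ΔT = 66.2×10⁻³ m / (1.3×10⁻⁵ × 15.7 m) = 324.35 K

ΔT = 324 K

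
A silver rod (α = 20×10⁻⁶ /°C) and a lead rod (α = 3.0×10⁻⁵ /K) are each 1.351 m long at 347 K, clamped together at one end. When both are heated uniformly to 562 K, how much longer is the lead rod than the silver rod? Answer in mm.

2.90 mm

ΔT = 215 K
silver: ΔL = 20×10⁻⁶ × 1.351 m × 215 = 5.8093×10⁻³ m = 5.8093 mm
lead: ΔL = 3.0×10⁻⁵ × 1.351 m × 215 = 8.7140×10⁻³ m = 8.7140 mm
difference = 8.7140 − 5.8093 = 2.9047 mm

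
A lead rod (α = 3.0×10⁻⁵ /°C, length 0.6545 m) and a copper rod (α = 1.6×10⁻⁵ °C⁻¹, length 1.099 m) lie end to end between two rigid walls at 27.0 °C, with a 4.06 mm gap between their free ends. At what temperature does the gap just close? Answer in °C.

α₁L₁ = 1.9635×10⁻⁵ m/K, α₂L₂ = 1.7584×10⁻⁵ m/K → total 3.7219×10⁻⁵ m/K
ΔT = g/(α₁L₁+α₂L₂) = 4.06×10⁻³ / 3.7219×10⁻⁵ = 109.08 K
T = 27.0 + 109.08 = 136.08 °C

T = 136 °C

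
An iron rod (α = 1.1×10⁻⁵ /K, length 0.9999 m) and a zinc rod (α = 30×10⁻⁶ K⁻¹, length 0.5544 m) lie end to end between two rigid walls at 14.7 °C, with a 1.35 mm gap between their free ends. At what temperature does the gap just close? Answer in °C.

T = 63.6 °C

α₁L₁ = 1.09989×10⁻⁵ m/K, α₂L₂ = 1.6632×10⁻⁵ m/K → total 2.76309×10⁻⁵ m/K
ΔT = g/(α₁L₁+α₂L₂) = 1.35×10⁻³ / 2.76309×10⁻⁵ = 48.858 K
T = 14.7 + 48.858 = 63.558 °C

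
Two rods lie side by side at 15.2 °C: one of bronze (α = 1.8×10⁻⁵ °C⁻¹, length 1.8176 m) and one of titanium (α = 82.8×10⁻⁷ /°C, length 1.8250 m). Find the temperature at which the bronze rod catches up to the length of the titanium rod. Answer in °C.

Equal length when α₁L₁ΔT − α₂L₂ΔT = L₂ − L₁ = 7.40×10⁻³ m
α₁L₁ = 3.27168×10⁻⁵, α₂L₂ = 1.5111×10⁻⁵ → Δ(αL) = 1.76058×10⁻⁵ m/K
ΔT = 7.40×10⁻³ / 1.76058×10⁻⁵ = 420.316 K, so T = 15.2 + 420.316 = 435.516 °C

T = 435.5 °C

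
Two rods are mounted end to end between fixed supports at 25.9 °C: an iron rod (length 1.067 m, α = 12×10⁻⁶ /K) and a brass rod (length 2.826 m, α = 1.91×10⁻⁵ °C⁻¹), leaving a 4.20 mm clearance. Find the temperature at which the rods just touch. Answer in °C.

α₁L₁ = 1.2804×10⁻⁵ m/K, α₂L₂ = 5.39766×10⁻⁵ m/K → total 6.67806×10⁻⁵ m/K
ΔT = g/(α₁L₁+α₂L₂) = 4.20×10⁻³ / 6.67806×10⁻⁵ = 62.893 K
T = 25.9 + 62.893 = 88.793 °C

T = 88.8 °C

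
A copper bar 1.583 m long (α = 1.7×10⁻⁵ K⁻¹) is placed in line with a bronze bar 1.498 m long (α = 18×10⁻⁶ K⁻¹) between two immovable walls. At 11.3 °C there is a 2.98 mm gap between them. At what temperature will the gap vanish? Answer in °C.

Gap closes when ΔL₁ + ΔL₂ = 2.98 mm = 2.98×10⁻³ m
(α₁L₁ + α₂L₂)ΔT = g
α₁L₁ + α₂L₂ = 1.7×10⁻⁵×1.583 + 18×10⁻⁶×1.498 = 5.3875×10⁻⁵ m/K
ΔT = 2.98×10⁻³ / 5.3875×10⁻⁵ = 55.313 K
T = 11.3 + 55.313 = 66.613 °C

T = 66.6 °C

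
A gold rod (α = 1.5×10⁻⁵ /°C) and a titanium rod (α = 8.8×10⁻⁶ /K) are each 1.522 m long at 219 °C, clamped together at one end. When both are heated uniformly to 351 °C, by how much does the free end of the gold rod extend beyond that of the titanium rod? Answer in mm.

ΔT = 132 K
gold: ΔL = 1.5×10⁻⁵ × 1.522 m × 132 = 3.0136×10⁻³ m = 3.0136 mm
titanium: ΔL = 8.8×10⁻⁶ × 1.522 m × 132 = 1.7680×10⁻³ m = 1.7680 mm
difference = 3.0136 − 1.7680 = 1.2456 mm

1.25 mm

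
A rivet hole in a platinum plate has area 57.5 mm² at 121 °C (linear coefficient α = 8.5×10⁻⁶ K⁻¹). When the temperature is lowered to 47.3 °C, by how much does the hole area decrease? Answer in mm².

Area coefficient ≈ 2α; |ΔT| = 73.7 K
ΔA = 2αA₀ΔT = 2(8.5×10⁻⁶)(57.5)(73.7) = 0.0720 mm²

ΔA = 0.0720 mm²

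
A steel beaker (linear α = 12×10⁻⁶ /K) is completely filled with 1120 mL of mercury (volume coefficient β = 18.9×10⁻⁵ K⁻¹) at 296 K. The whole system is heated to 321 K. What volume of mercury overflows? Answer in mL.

The beaker also expands: β_container ≈ 3α = 3.6×10⁻⁵ /K
Net overflow = V₀(β_liq − 3α_cont)ΔT
β − 3α = 1.89×10⁻⁴ − 3.6×10⁻⁵ = 1.53×10⁻⁴ /K; ΔT = 25 K
ΔV = 1120 × 1.53×10⁻⁴ × 25 = 4.28 mL

4.28 mL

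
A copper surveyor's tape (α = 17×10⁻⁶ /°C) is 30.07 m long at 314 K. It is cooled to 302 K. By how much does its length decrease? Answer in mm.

ΔL = 6.13 mm

|ΔT| = |302 − 314| = 12 K
ΔL = αL₀ΔT = (17×10⁻⁶)(30.07)(12) = 6.13×10⁻³ m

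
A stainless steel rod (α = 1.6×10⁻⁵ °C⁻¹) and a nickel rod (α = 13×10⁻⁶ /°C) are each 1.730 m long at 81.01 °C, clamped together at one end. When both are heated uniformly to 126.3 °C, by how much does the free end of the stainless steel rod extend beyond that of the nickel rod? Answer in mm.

0.235 mm

ΔT = 45.29 K
stainless steel: ΔL = 1.6×10⁻⁵ × 1.730 m × 45.29 = 1.2536×10⁻³ m = 1.2536 mm
nickel: ΔL = 13×10⁻⁶ × 1.730 m × 45.29 = 1.0186×10⁻³ m = 1.0186 mm
difference = 1.2536 − 1.0186 = 0.2350 mm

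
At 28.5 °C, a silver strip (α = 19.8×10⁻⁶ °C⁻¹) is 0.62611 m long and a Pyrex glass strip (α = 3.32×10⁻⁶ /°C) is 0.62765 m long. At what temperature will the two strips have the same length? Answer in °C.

T = 177.8 °C

L₁(1 + α₁ΔT) = L₂(1 + α₂ΔT) ⇒ ΔT = (L₂ − L₁)/(α₁L₁ − α₂L₂)
L₂ − L₁ = 0.62765 − 0.62611 = 1.54×10⁻³ m
α₁L₁ − α₂L₂ = 19.8×10⁻⁶×0.62611 − 3.32×10⁻⁶×0.62765 = 1.031318×10⁻⁵ m/K
ΔT = 1.54×10⁻³ / 1.031318×10⁻⁵ = 149.323 K
T = 28.5 + 149.323 = 177.823 °C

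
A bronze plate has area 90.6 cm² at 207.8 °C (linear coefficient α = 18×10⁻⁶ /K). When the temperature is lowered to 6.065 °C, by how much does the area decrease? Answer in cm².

Area coefficient ≈ 2α; |ΔT| = 201.735 K
ΔA = 2αA₀ΔT = 2(18×10⁻⁶)(90.6)(201.735) = 0.658 cm²

ΔA = 0.658 cm²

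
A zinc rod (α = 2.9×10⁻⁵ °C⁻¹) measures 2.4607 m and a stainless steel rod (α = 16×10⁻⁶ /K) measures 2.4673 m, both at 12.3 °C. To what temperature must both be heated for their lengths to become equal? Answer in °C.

Equal length when α₁L₁ΔT − α₂L₂ΔT = L₂ − L₁ = 6.60×10⁻³ m
α₁L₁ = 7.13603×10⁻⁵, α₂L₂ = 3.94768×10⁻⁵ → Δ(αL) = 3.18835×10⁻⁵ m/K
ΔT = 6.60×10⁻³ / 3.18835×10⁻⁵ = 207.004 K, so T = 12.3 + 207.004 = 219.304 °C

T = 219.3 °C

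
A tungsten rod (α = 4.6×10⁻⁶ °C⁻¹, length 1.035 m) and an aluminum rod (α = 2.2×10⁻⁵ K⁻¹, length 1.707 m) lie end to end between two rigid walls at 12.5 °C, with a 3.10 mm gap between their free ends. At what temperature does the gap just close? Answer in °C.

α₁L₁ = 4.761×10⁻⁶ m/K, α₂L₂ = 3.7554×10⁻⁵ m/K → total 4.2315×10⁻⁵ m/K
ΔT = g/(α₁L₁+α₂L₂) = 3.10×10⁻³ / 4.2315×10⁻⁵ = 73.260 K
T = 12.5 + 73.260 = 85.760 °C

T = 85.8 °C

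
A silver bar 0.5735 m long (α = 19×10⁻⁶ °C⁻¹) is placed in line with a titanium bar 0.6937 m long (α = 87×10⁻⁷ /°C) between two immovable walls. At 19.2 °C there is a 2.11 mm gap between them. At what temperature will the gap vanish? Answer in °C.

Gap closes when ΔL₁ + ΔL₂ = 2.11 mm = 2.11×10⁻³ m
(α₁L₁ + α₂L₂)ΔT = g
α₁L₁ + α₂L₂ = 19×10⁻⁶×0.5735 + 87×10⁻⁷×0.6937 = 1.693169×10⁻⁵ m/K
ΔT = 2.11×10⁻³ / 1.693169×10⁻⁵ = 124.62 K
T = 19.2 + 124.62 = 143.82 °C

T = 144 °C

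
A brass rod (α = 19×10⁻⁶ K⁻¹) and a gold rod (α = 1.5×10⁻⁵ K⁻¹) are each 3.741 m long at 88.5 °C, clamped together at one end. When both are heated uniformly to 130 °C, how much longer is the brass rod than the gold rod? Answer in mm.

0.621 mm

ΔT = 41.5 K
brass: ΔL = 19×10⁻⁶ × 3.741 m × 41.5 = 2.9498×10⁻³ m = 2.9498 mm
gold: ΔL = 1.5×10⁻⁵ × 3.741 m × 41.5 = 2.3288×10⁻³ m = 2.3288 mm
difference = 2.9498 − 2.3288 = 0.6210 mm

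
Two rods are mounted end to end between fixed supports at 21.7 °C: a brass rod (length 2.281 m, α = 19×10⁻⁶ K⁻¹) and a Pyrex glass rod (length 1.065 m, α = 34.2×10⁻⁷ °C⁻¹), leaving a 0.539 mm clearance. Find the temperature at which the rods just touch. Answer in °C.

α₁L₁ = 4.3339×10⁻⁵ m/K, α₂L₂ = 3.6423×10⁻⁶ m/K → total 4.69813×10⁻⁵ m/K
ΔT = g/(α₁L₁+α₂L₂) = 5.39×10⁻⁴ / 4.69813×10⁻⁵ = 11.473 K
T = 21.7 + 11.473 = 33.173 °C

T = 33.2 °C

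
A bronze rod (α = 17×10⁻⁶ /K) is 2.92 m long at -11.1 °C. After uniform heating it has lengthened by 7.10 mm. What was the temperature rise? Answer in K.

ΔT = 143 K

ΔL = αL₀ΔT ⇒ ΔT = ΔL / (αL₀)
ΔT = 7.10×10⁻³ m / (17×10⁻⁶ × 2.92 m) = 143.03 K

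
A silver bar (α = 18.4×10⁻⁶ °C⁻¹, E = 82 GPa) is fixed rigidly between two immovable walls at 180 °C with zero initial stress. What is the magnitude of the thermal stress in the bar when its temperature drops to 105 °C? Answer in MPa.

Fully constrained: the free strain ε = αΔT is blocked, so σ = Eε = EαΔT.
|ΔT| = 75 K
σ = 82.0×10⁹ × 18.4×10⁻⁶ × 75 = 1.13×10⁸ Pa

σ = 113 MPa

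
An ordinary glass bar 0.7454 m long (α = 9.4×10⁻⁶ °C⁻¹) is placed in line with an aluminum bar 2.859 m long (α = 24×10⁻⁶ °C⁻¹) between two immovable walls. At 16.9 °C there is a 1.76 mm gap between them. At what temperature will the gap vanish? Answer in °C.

Gap closes when ΔL₁ + ΔL₂ = 1.76 mm = 1.76×10⁻³ m
(α₁L₁ + α₂L₂)ΔT = g
α₁L₁ + α₂L₂ = 9.4×10⁻⁶×0.7454 + 24×10⁻⁶×2.859 = 7.562276×10⁻⁵ m/K
ΔT = 1.76×10⁻³ / 7.562276×10⁻⁵ = 23.273 K
T = 16.9 + 23.273 = 40.173 °C

T = 40.2 °C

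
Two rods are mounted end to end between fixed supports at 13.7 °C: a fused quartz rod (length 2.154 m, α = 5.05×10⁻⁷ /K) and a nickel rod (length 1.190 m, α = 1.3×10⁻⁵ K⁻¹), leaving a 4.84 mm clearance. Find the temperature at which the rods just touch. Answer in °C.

T = 306 °C

Gap closes when ΔL₁ + ΔL₂ = 4.84 mm = 4.84×10⁻³ m
(α₁L₁ + α₂L₂)ΔT = g
α₁L₁ + α₂L₂ = 5.05×10⁻⁷×2.154 + 1.3×10⁻⁵×1.190 = 1.655777×10⁻⁵ m/K
ΔT = 4.84×10⁻³ / 1.655777×10⁻⁵ = 292.31 K
T = 13.7 + 292.31 = 306.01 °C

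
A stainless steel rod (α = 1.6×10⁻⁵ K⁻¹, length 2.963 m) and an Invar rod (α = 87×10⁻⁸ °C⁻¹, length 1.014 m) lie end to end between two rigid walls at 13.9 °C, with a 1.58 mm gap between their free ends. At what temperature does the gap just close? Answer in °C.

T = 46.6 °C

α₁L₁ = 4.7408×10⁻⁵ m/K, α₂L₂ = 8.8218×10⁻⁷ m/K → total 4.829018×10⁻⁵ m/K
ΔT = g/(α₁L₁+α₂L₂) = 1.58×10⁻³ / 4.829018×10⁻⁵ = 32.719 K
T = 13.9 + 32.719 = 46.619 °C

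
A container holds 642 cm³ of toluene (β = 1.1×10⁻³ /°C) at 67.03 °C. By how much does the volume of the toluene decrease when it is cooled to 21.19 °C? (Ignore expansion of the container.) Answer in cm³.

|ΔT| = |21.19 − 67.03| = 45.84 K
ΔV = βV₀ΔT = (1.1×10⁻³)(642)(45.84) = 32.4 cm³

ΔV = 32.4 cm³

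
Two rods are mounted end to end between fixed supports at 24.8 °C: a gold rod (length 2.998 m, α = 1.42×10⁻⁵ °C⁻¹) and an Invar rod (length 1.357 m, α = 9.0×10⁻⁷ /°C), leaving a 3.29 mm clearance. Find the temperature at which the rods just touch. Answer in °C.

T = 99.9 °C

α₁L₁ = 4.25716×10⁻⁵ m/K, α₂L₂ = 1.2213×10⁻⁶ m/K → total 4.37929×10⁻⁵ m/K
ΔT = g/(α₁L₁+α₂L₂) = 3.29×10⁻³ / 4.37929×10⁻⁵ = 75.126 K
T = 24.8 + 75.126 = 99.926 °C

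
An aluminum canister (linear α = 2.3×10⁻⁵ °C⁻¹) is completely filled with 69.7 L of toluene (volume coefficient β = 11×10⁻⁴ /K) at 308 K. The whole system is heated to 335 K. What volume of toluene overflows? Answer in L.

The canister also expands: β_container ≈ 3α = 6.9×10⁻⁵ /K
Net overflow = V₀(β_liq − 3α_cont)ΔT
β − 3α = 1.10×10⁻³ − 6.9×10⁻⁵ = 1.031×10⁻³ /K; ΔT = 27 K
ΔV = 69.7 × 1.031×10⁻³ × 27 = 1.94 L

1.94 L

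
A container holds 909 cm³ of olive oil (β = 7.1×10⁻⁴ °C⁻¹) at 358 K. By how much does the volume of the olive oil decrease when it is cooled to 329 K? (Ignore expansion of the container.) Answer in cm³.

|ΔT| = |329 − 358| = 29 K
ΔV = βV₀ΔT = (7.1×10⁻⁴)(909)(29) = 18.7 cm³

ΔV = 18.7 cm³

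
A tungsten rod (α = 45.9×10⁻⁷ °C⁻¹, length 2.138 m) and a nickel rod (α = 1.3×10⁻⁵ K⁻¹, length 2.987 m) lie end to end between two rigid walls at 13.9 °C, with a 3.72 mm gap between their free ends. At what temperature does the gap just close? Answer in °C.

T = 90.4 °C

Gap closes when ΔL₁ + ΔL₂ = 3.72 mm = 3.72×10⁻³ m
(α₁L₁ + α₂L₂)ΔT = g
α₁L₁ + α₂L₂ = 45.9×10⁻⁷×2.138 + 1.3×10⁻⁵×2.987 = 4.864442×10⁻⁵ m/K
ΔT = 3.72×10⁻³ / 4.864442×10⁻⁵ = 76.473 K
T = 13.9 + 76.473 = 90.373 °C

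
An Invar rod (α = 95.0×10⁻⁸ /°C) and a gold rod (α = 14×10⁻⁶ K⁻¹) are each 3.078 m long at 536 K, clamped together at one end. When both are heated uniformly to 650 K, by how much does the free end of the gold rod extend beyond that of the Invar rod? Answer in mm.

4.58 mm

ΔT = 114 K
Invar: ΔL = 95.0×10⁻⁸ × 3.078 m × 114 = 3.3335×10⁻⁴ m = 0.33335 mm
gold: ΔL = 14×10⁻⁶ × 3.078 m × 114 = 4.9125×10⁻³ m = 4.9125 mm
difference = 4.9125 − 0.33335 = 4.57915 mm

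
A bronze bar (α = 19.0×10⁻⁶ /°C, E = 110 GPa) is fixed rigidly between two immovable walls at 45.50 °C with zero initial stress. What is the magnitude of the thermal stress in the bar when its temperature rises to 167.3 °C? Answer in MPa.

σ = 255 MPa

Fully constrained: the free strain ε = αΔT is blocked, so σ = Eε = EαΔT.
|ΔT| = 121.80 K
σ = 110×10⁹ × 19.0×10⁻⁶ × 121.80 = 2.55×10⁸ Pa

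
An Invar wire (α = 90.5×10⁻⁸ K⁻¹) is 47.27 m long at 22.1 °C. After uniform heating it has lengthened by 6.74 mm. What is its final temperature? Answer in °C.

T = 180 °C

ΔL = αL₀ΔT ⇒ ΔT = ΔL / (αL₀)
ΔT = 6.74×10⁻³ m / (90.5×10⁻⁸ × 47.27 m) = 157.55 K
T = 22.1 + 157.55 = 179.65 °C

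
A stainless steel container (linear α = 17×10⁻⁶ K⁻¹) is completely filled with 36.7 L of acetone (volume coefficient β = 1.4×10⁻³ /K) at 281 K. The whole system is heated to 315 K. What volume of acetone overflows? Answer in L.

1.68 L

The container also expands: β_container ≈ 3α = 5.1×10⁻⁵ /K
Net overflow = V₀(β_liq − 3α_cont)ΔT
β − 3α = 1.40×10⁻³ − 5.1×10⁻⁵ = 1.349×10⁻³ /K; ΔT = 34 K
ΔV = 36.7 × 1.349×10⁻³ × 34 = 1.68 L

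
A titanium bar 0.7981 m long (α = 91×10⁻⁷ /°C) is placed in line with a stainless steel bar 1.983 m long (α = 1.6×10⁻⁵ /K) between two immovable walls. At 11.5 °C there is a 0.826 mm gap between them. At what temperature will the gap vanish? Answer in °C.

T = 32.7 °C

α₁L₁ = 7.26271×10⁻⁶ m/K, α₂L₂ = 3.1728×10⁻⁵ m/K → total 3.899071×10⁻⁵ m/K
ΔT = g/(α₁L₁+α₂L₂) = 8.26×10⁻⁴ / 3.899071×10⁻⁵ = 21.185 K
T = 11.5 + 21.185 = 32.685 °C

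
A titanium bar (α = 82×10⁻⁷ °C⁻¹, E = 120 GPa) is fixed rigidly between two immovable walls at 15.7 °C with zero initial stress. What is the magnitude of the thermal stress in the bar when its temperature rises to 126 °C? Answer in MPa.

Fully constrained: the free strain ε = αΔT is blocked, so σ = Eε = EαΔT.
|ΔT| = 110.3 K
σ = 120×10⁹ × 82×10⁻⁷ × 110.3 = 1.09×10⁸ Pa

σ = 109 MPa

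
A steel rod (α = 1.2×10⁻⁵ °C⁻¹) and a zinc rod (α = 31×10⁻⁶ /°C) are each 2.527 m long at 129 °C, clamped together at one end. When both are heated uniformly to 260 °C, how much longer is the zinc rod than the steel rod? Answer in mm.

6.29 mm

ΔT = 131 K
steel: ΔL = 1.2×10⁻⁵ × 2.527 m × 131 = 3.9724×10⁻³ m = 3.9724 mm
zinc: ΔL = 31×10⁻⁶ × 2.527 m × 131 = 1.0262×10⁻² m = 10.262 mm
difference = 10.262 − 3.9724 = 6.2896 mm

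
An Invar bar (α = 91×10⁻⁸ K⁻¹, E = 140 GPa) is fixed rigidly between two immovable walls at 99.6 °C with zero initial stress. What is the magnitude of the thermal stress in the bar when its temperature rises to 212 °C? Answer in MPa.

Fully constrained: the free strain ε = αΔT is blocked, so σ = Eε = EαΔT.
|ΔT| = 112.4 K
σ = 140×10⁹ × 91×10⁻⁸ × 112.4 = 1.43×10⁷ Pa

σ = 14.3 MPa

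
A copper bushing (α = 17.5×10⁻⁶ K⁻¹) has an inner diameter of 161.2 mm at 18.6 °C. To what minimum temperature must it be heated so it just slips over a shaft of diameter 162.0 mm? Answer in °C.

Required Δd = 162.0 − 161.2 = 0.8 mm
Δd = αd₀ΔT ⇒ ΔT = Δd/(αd₀) = 0.8 / (17.5×10⁻⁶ × 161.2) = 283.59 K
T_min = 18.6 + 283.59 = 302.19 °C

T = 302 °C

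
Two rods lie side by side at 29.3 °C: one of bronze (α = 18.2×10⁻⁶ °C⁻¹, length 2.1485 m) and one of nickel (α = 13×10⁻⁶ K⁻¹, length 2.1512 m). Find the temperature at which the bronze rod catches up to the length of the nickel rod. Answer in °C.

L₁(1 + α₁ΔT) = L₂(1 + α₂ΔT) ⇒ ΔT = (L₂ − L₁)/(α₁L₁ − α₂L₂)
L₂ − L₁ = 2.1512 − 2.1485 = 2.70×10⁻³ m
α₁L₁ − α₂L₂ = 18.2×10⁻⁶×2.1485 − 13×10⁻⁶×2.1512 = 1.11371×10⁻⁵ m/K
ΔT = 2.70×10⁻³ / 1.11371×10⁻⁵ = 242.433 K
T = 29.3 + 242.433 = 271.733 °C

T = 271.7 °C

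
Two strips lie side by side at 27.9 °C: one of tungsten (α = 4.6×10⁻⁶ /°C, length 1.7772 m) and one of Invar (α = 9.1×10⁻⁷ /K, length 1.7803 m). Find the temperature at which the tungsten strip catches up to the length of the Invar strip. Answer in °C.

Equal length when α₁L₁ΔT − α₂L₂ΔT = L₂ − L₁ = 3.10×10⁻³ m
α₁L₁ = 8.17512×10⁻⁶, α₂L₂ = 1.620073×10⁻⁶ → Δ(αL) = 6.555047×10⁻⁶ m/K
ΔT = 3.10×10⁻³ / 6.555047×10⁻⁶ = 472.918 K, so T = 27.9 + 472.918 = 500.818 °C

T = 500.8 °C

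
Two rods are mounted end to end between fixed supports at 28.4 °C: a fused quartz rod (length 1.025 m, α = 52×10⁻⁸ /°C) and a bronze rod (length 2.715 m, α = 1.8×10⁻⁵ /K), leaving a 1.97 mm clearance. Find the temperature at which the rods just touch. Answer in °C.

T = 68.3 °C

Gap closes when ΔL₁ + ΔL₂ = 1.97 mm = 1.97×10⁻³ m
(α₁L₁ + α₂L₂)ΔT = g
α₁L₁ + α₂L₂ = 52×10⁻⁸×1.025 + 1.8×10⁻⁵×2.715 = 4.9403×10⁻⁵ m/K
ΔT = 1.97×10⁻³ / 4.9403×10⁻⁵ = 39.876 K
T = 28.4 + 39.876 = 68.276 °C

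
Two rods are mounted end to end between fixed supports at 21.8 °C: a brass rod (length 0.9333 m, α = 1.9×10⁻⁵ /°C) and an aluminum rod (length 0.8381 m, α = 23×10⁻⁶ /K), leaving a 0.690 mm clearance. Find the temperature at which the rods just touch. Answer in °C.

Gap closes when ΔL₁ + ΔL₂ = 0.690 mm = 6.90×10⁻⁴ m
(α₁L₁ + α₂L₂)ΔT = g
α₁L₁ + α₂L₂ = 1.9×10⁻⁵×0.9333 + 23×10⁻⁶×0.8381 = 3.7009×10⁻⁵ m/K
ΔT = 6.90×10⁻⁴ / 3.7009×10⁻⁵ = 18.644 K
T = 21.8 + 18.644 = 40.444 °C

T = 40.4 °C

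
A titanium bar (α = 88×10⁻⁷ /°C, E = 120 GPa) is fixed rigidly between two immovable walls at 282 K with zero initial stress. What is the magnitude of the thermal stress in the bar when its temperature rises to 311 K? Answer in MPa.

σ = 30.6 MPa

Fully constrained: the free strain ε = αΔT is blocked, so σ = Eε = EαΔT.
|ΔT| = 29 K
σ = 120×10⁹ × 88×10⁻⁷ × 29 = 3.06×10⁷ Pa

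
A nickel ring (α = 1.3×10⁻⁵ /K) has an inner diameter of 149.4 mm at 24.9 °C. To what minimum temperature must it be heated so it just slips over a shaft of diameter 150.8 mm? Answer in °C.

Required Δd = 150.8 − 149.4 = 1.4 mm
Δd = αd₀ΔT ⇒ ΔT = Δd/(αd₀) = 1.4 / (1.3×10⁻⁵ × 149.4) = 720.83 K
T_min = 24.9 + 720.83 = 745.73 °C

T = 746 °C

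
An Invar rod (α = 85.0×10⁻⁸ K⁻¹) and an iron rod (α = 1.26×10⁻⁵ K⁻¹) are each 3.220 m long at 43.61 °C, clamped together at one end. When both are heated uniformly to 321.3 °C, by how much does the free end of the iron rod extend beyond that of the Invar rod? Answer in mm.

ΔT = 277.69 K
Invar: ΔL = 85.0×10⁻⁸ × 3.220 m × 277.69 = 7.6004×10⁻⁴ m = 0.76004 mm
iron: ΔL = 1.26×10⁻⁵ × 3.220 m × 277.69 = 1.1266×10⁻² m = 11.266 mm
difference = 11.266 − 0.76004 = 10.50596 mm

10.5 mm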